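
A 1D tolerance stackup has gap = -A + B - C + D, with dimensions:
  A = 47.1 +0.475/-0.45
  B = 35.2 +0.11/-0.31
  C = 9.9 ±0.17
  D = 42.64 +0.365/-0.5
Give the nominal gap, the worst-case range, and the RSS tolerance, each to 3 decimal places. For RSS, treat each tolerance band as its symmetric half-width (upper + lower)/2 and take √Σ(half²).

nominal=20.840 wc=[19.385,21.935] rss=0.688

Stack each dimension's contribution:
  -A: nom -47.100 → Σnom=-47.100; wc +0.450/-0.475 → slack +0.450/-0.475; half-tol=0.463, Σhalf²=0.213906
  +B: nom +35.200 → Σnom=-11.900; wc +0.110/-0.310 → slack +0.560/-0.785; half-tol=0.210, Σhalf²=0.258006
  -C: nom -9.900 → Σnom=-21.800; wc +0.170/-0.170 → slack +0.730/-0.955; half-tol=0.170, Σhalf²=0.286906
  +D: nom +42.640 → Σnom=20.840; wc +0.365/-0.500 → slack +1.095/-1.455; half-tol=0.432, Σhalf²=0.473962
Nominal = 20.840. Worst-case = [20.840 - 1.455, 20.840 + 1.095] = [19.385, 21.935]. RSS = √0.473962 = 0.688.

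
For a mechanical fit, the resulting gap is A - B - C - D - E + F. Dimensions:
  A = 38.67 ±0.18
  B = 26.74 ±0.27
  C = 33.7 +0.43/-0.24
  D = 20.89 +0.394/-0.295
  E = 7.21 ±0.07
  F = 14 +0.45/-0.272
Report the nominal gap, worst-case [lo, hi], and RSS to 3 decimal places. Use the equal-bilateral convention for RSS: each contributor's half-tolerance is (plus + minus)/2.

Stack each dimension's contribution:
  +A: nom +38.670 → Σnom=38.670; wc +0.180/-0.180 → slack +0.180/-0.180; half-tol=0.180, Σhalf²=0.032400
  -B: nom -26.740 → Σnom=11.930; wc +0.270/-0.270 → slack +0.450/-0.450; half-tol=0.270, Σhalf²=0.105300
  -C: nom -33.700 → Σnom=-21.770; wc +0.240/-0.430 → slack +0.690/-0.880; half-tol=0.335, Σhalf²=0.217525
  -D: nom -20.890 → Σnom=-42.660; wc +0.295/-0.394 → slack +0.985/-1.274; half-tol=0.345, Σhalf²=0.336205
  -E: nom -7.210 → Σnom=-49.870; wc +0.070/-0.070 → slack +1.055/-1.344; half-tol=0.070, Σhalf²=0.341105
  +F: nom +14.000 → Σnom=-35.870; wc +0.450/-0.272 → slack +1.505/-1.616; half-tol=0.361, Σhalf²=0.471426
Nominal = -35.870. Worst-case = [-35.870 - 1.616, -35.870 + 1.505] = [-37.486, -34.365]. RSS = √0.471426 = 0.687.

nominal=-35.870 wc=[-37.486,-34.365] rss=0.687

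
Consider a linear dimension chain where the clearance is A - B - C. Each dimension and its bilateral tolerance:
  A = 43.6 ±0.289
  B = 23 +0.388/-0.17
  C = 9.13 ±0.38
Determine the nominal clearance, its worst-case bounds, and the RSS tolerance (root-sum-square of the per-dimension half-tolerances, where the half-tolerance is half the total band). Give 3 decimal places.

nominal=11.470 wc=[10.413,12.309] rss=0.553

Stack each dimension's contribution:
  +A: nom +43.600 → Σnom=43.600; wc +0.289/-0.289 → slack +0.289/-0.289; half-tol=0.289, Σhalf²=0.083521
  -B: nom -23.000 → Σnom=20.600; wc +0.170/-0.388 → slack +0.459/-0.677; half-tol=0.279, Σhalf²=0.161362
  -C: nom -9.130 → Σnom=11.470; wc +0.380/-0.380 → slack +0.839/-1.057; half-tol=0.380, Σhalf²=0.305762
Nominal = 11.470. Worst-case = [11.470 - 1.057, 11.470 + 0.839] = [10.413, 12.309]. RSS = √0.305762 = 0.553.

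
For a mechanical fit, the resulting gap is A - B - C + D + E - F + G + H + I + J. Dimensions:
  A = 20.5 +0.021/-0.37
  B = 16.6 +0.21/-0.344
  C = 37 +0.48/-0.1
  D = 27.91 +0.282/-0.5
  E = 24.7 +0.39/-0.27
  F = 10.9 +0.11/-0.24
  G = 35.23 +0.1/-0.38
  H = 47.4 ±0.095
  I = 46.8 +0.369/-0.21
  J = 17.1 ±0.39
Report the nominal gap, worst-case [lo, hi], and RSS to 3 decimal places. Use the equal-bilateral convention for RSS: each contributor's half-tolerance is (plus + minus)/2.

nominal=155.140 wc=[152.125,157.471] rss=0.891

Stack each dimension's contribution:
  +A: nom +20.500 → Σnom=20.500; wc +0.021/-0.370 → slack +0.021/-0.370; half-tol=0.196, Σhalf²=0.038220
  -B: nom -16.600 → Σnom=3.900; wc +0.344/-0.210 → slack +0.365/-0.580; half-tol=0.277, Σhalf²=0.114949
  -C: nom -37.000 → Σnom=-33.100; wc +0.100/-0.480 → slack +0.465/-1.060; half-tol=0.290, Σhalf²=0.199049
  +D: nom +27.910 → Σnom=-5.190; wc +0.282/-0.500 → slack +0.747/-1.560; half-tol=0.391, Σhalf²=0.351930
  +E: nom +24.700 → Σnom=19.510; wc +0.390/-0.270 → slack +1.137/-1.830; half-tol=0.330, Σhalf²=0.460830
  -F: nom -10.900 → Σnom=8.610; wc +0.240/-0.110 → slack +1.377/-1.940; half-tol=0.175, Σhalf²=0.491455
  +G: nom +35.230 → Σnom=43.840; wc +0.100/-0.380 → slack +1.477/-2.320; half-tol=0.240, Σhalf²=0.549055
  +H: nom +47.400 → Σnom=91.240; wc +0.095/-0.095 → slack +1.572/-2.415; half-tol=0.095, Σhalf²=0.558080
  +I: nom +46.800 → Σnom=138.040; wc +0.369/-0.210 → slack +1.941/-2.625; half-tol=0.289, Σhalf²=0.641890
  +J: nom +17.100 → Σnom=155.140; wc +0.390/-0.390 → slack +2.331/-3.015; half-tol=0.390, Σhalf²=0.793990
Nominal = 155.140. Worst-case = [155.140 - 3.015, 155.140 + 2.331] = [152.125, 157.471]. RSS = √0.793990 = 0.891.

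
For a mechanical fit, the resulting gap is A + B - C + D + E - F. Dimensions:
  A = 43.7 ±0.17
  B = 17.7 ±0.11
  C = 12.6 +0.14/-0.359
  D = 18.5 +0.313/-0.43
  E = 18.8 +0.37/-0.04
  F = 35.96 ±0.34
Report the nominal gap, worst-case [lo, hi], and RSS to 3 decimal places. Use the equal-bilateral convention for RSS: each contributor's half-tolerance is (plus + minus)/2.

nominal=50.140 wc=[48.910,51.802] rss=0.632

Stack each dimension's contribution:
  +A: nom +43.700 → Σnom=43.700; wc +0.170/-0.170 → slack +0.170/-0.170; half-tol=0.170, Σhalf²=0.028900
  +B: nom +17.700 → Σnom=61.400; wc +0.110/-0.110 → slack +0.280/-0.280; half-tol=0.110, Σhalf²=0.041000
  -C: nom -12.600 → Σnom=48.800; wc +0.359/-0.140 → slack +0.639/-0.420; half-tol=0.249, Σhalf²=0.103250
  +D: nom +18.500 → Σnom=67.300; wc +0.313/-0.430 → slack +0.952/-0.850; half-tol=0.371, Σhalf²=0.241263
  +E: nom +18.800 → Σnom=86.100; wc +0.370/-0.040 → slack +1.322/-0.890; half-tol=0.205, Σhalf²=0.283288
  -F: nom -35.960 → Σnom=50.140; wc +0.340/-0.340 → slack +1.662/-1.230; half-tol=0.340, Σhalf²=0.398888
Nominal = 50.140. Worst-case = [50.140 - 1.230, 50.140 + 1.662] = [48.910, 51.802]. RSS = √0.398888 = 0.632.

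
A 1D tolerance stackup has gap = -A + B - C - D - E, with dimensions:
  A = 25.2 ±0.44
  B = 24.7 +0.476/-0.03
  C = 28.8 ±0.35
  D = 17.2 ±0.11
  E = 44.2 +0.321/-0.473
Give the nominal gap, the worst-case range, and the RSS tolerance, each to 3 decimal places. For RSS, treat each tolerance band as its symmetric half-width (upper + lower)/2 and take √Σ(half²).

Stack each dimension's contribution:
  -A: nom -25.200 → Σnom=-25.200; wc +0.440/-0.440 → slack +0.440/-0.440; half-tol=0.440, Σhalf²=0.193600
  +B: nom +24.700 → Σnom=-0.500; wc +0.476/-0.030 → slack +0.916/-0.470; half-tol=0.253, Σhalf²=0.257609
  -C: nom -28.800 → Σnom=-29.300; wc +0.350/-0.350 → slack +1.266/-0.820; half-tol=0.350, Σhalf²=0.380109
  -D: nom -17.200 → Σnom=-46.500; wc +0.110/-0.110 → slack +1.376/-0.930; half-tol=0.110, Σhalf²=0.392209
  -E: nom -44.200 → Σnom=-90.700; wc +0.473/-0.321 → slack +1.849/-1.251; half-tol=0.397, Σhalf²=0.549818
Nominal = -90.700. Worst-case = [-90.700 - 1.251, -90.700 + 1.849] = [-91.951, -88.851]. RSS = √0.549818 = 0.741.

nominal=-90.700 wc=[-91.951,-88.851] rss=0.741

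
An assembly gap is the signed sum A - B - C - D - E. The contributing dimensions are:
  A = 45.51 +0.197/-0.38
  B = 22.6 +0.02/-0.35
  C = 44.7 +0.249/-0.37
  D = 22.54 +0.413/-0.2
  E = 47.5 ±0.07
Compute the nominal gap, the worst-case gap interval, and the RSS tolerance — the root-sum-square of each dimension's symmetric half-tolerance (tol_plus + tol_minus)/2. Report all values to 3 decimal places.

Stack each dimension's contribution:
  +A: nom +45.510 → Σnom=45.510; wc +0.197/-0.380 → slack +0.197/-0.380; half-tol=0.288, Σhalf²=0.083232
  -B: nom -22.600 → Σnom=22.910; wc +0.350/-0.020 → slack +0.547/-0.400; half-tol=0.185, Σhalf²=0.117457
  -C: nom -44.700 → Σnom=-21.790; wc +0.370/-0.249 → slack +0.917/-0.649; half-tol=0.309, Σhalf²=0.213247
  -D: nom -22.540 → Σnom=-44.330; wc +0.200/-0.413 → slack +1.117/-1.062; half-tol=0.306, Σhalf²=0.307190
  -E: nom -47.500 → Σnom=-91.830; wc +0.070/-0.070 → slack +1.187/-1.132; half-tol=0.070, Σhalf²=0.312090
Nominal = -91.830. Worst-case = [-91.830 - 1.132, -91.830 + 1.187] = [-92.962, -90.643]. RSS = √0.312090 = 0.559.

nominal=-91.830 wc=[-92.962,-90.643] rss=0.559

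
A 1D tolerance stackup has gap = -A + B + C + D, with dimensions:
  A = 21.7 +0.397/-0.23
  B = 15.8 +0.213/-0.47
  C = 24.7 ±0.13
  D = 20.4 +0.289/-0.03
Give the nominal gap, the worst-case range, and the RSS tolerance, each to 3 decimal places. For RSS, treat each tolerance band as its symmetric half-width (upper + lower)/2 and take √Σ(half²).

Stack each dimension's contribution:
  -A: nom -21.700 → Σnom=-21.700; wc +0.230/-0.397 → slack +0.230/-0.397; half-tol=0.314, Σhalf²=0.098282
  +B: nom +15.800 → Σnom=-5.900; wc +0.213/-0.470 → slack +0.443/-0.867; half-tol=0.341, Σhalf²=0.214904
  +C: nom +24.700 → Σnom=18.800; wc +0.130/-0.130 → slack +0.573/-0.997; half-tol=0.130, Σhalf²=0.231804
  +D: nom +20.400 → Σnom=39.200; wc +0.289/-0.030 → slack +0.862/-1.027; half-tol=0.159, Σhalf²=0.257245
Nominal = 39.200. Worst-case = [39.200 - 1.027, 39.200 + 0.862] = [38.173, 40.062]. RSS = √0.257245 = 0.507.

nominal=39.200 wc=[38.173,40.062] rss=0.507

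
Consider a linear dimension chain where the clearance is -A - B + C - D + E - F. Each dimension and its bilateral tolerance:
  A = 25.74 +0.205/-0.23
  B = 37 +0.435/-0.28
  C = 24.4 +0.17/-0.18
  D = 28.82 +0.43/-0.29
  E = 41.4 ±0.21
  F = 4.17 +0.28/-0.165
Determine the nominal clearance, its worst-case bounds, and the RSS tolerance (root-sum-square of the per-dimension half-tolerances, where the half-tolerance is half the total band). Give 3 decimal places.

nominal=-29.930 wc=[-31.670,-28.585] rss=0.655

Stack each dimension's contribution:
  -A: nom -25.740 → Σnom=-25.740; wc +0.230/-0.205 → slack +0.230/-0.205; half-tol=0.217, Σhalf²=0.047306
  -B: nom -37.000 → Σnom=-62.740; wc +0.280/-0.435 → slack +0.510/-0.640; half-tol=0.358, Σhalf²=0.175113
  +C: nom +24.400 → Σnom=-38.340; wc +0.170/-0.180 → slack +0.680/-0.820; half-tol=0.175, Σhalf²=0.205738
  -D: nom -28.820 → Σnom=-67.160; wc +0.290/-0.430 → slack +0.970/-1.250; half-tol=0.360, Σhalf²=0.335338
  +E: nom +41.400 → Σnom=-25.760; wc +0.210/-0.210 → slack +1.180/-1.460; half-tol=0.210, Σhalf²=0.379437
  -F: nom -4.170 → Σnom=-29.930; wc +0.165/-0.280 → slack +1.345/-1.740; half-tol=0.223, Σhalf²=0.428944
Nominal = -29.930. Worst-case = [-29.930 - 1.740, -29.930 + 1.345] = [-31.670, -28.585]. RSS = √0.428944 = 0.655.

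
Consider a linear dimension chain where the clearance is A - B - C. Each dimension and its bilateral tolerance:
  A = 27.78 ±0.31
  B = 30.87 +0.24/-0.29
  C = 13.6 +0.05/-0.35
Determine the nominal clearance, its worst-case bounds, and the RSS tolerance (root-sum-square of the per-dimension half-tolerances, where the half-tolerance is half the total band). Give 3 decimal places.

nominal=-16.690 wc=[-17.290,-15.740] rss=0.454

Stack each dimension's contribution:
  +A: nom +27.780 → Σnom=27.780; wc +0.310/-0.310 → slack +0.310/-0.310; half-tol=0.310, Σhalf²=0.096100
  -B: nom -30.870 → Σnom=-3.090; wc +0.290/-0.240 → slack +0.600/-0.550; half-tol=0.265, Σhalf²=0.166325
  -C: nom -13.600 → Σnom=-16.690; wc +0.350/-0.050 → slack +0.950/-0.600; half-tol=0.200, Σhalf²=0.206325
Nominal = -16.690. Worst-case = [-16.690 - 0.600, -16.690 + 0.950] = [-17.290, -15.740]. RSS = √0.206325 = 0.454.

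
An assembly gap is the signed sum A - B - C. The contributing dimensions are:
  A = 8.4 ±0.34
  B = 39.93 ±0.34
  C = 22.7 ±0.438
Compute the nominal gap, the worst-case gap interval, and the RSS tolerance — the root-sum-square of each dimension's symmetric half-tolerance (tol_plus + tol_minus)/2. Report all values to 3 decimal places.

nominal=-54.230 wc=[-55.348,-53.112] rss=0.650

Stack each dimension's contribution:
  +A: nom +8.400 → Σnom=8.400; wc +0.340/-0.340 → slack +0.340/-0.340; half-tol=0.340, Σhalf²=0.115600
  -B: nom -39.930 → Σnom=-31.530; wc +0.340/-0.340 → slack +0.680/-0.680; half-tol=0.340, Σhalf²=0.231200
  -C: nom -22.700 → Σnom=-54.230; wc +0.438/-0.438 → slack +1.118/-1.118; half-tol=0.438, Σhalf²=0.423044
Nominal = -54.230. Worst-case = [-54.230 - 1.118, -54.230 + 1.118] = [-55.348, -53.112]. RSS = √0.423044 = 0.650.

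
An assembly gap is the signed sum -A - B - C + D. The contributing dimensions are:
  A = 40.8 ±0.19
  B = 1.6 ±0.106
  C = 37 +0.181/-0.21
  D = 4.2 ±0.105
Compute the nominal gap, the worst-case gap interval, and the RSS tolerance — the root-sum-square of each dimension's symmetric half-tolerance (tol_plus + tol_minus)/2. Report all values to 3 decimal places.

Stack each dimension's contribution:
  -A: nom -40.800 → Σnom=-40.800; wc +0.190/-0.190 → slack +0.190/-0.190; half-tol=0.190, Σhalf²=0.036100
  -B: nom -1.600 → Σnom=-42.400; wc +0.106/-0.106 → slack +0.296/-0.296; half-tol=0.106, Σhalf²=0.047336
  -C: nom -37.000 → Σnom=-79.400; wc +0.210/-0.181 → slack +0.506/-0.477; half-tol=0.196, Σhalf²=0.085556
  +D: nom +4.200 → Σnom=-75.200; wc +0.105/-0.105 → slack +0.611/-0.582; half-tol=0.105, Σhalf²=0.096581
Nominal = -75.200. Worst-case = [-75.200 - 0.582, -75.200 + 0.611] = [-75.782, -74.589]. RSS = √0.096581 = 0.311.

nominal=-75.200 wc=[-75.782,-74.589] rss=0.311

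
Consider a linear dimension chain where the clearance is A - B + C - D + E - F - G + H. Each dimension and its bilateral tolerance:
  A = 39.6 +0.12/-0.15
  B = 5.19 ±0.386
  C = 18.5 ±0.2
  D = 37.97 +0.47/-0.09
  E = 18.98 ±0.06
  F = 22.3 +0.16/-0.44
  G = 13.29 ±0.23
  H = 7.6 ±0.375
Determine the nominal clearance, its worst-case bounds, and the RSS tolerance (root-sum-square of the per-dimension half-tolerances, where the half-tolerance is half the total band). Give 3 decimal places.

Stack each dimension's contribution:
  +A: nom +39.600 → Σnom=39.600; wc +0.120/-0.150 → slack +0.120/-0.150; half-tol=0.135, Σhalf²=0.018225
  -B: nom -5.190 → Σnom=34.410; wc +0.386/-0.386 → slack +0.506/-0.536; half-tol=0.386, Σhalf²=0.167221
  +C: nom +18.500 → Σnom=52.910; wc +0.200/-0.200 → slack +0.706/-0.736; half-tol=0.200, Σhalf²=0.207221
  -D: nom -37.970 → Σnom=14.940; wc +0.090/-0.470 → slack +0.796/-1.206; half-tol=0.280, Σhalf²=0.285621
  +E: nom +18.980 → Σnom=33.920; wc +0.060/-0.060 → slack +0.856/-1.266; half-tol=0.060, Σhalf²=0.289221
  -F: nom -22.300 → Σnom=11.620; wc +0.440/-0.160 → slack +1.296/-1.426; half-tol=0.300, Σhalf²=0.379221
  -G: nom -13.290 → Σnom=-1.670; wc +0.230/-0.230 → slack +1.526/-1.656; half-tol=0.230, Σhalf²=0.432121
  +H: nom +7.600 → Σnom=5.930; wc +0.375/-0.375 → slack +1.901/-2.031; half-tol=0.375, Σhalf²=0.572746
Nominal = 5.930. Worst-case = [5.930 - 2.031, 5.930 + 1.901] = [3.899, 7.831]. RSS = √0.572746 = 0.757.

nominal=5.930 wc=[3.899,7.831] rss=0.757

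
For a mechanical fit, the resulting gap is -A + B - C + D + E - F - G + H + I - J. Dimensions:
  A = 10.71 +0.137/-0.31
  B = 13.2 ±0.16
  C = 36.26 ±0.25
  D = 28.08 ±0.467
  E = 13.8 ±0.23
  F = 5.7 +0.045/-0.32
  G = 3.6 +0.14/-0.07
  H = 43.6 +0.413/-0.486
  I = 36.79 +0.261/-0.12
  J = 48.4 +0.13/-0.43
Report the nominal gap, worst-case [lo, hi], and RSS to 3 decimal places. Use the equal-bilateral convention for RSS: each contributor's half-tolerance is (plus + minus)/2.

Stack each dimension's contribution:
  -A: nom -10.710 → Σnom=-10.710; wc +0.310/-0.137 → slack +0.310/-0.137; half-tol=0.224, Σhalf²=0.049952
  +B: nom +13.200 → Σnom=2.490; wc +0.160/-0.160 → slack +0.470/-0.297; half-tol=0.160, Σhalf²=0.075552
  -C: nom -36.260 → Σnom=-33.770; wc +0.250/-0.250 → slack +0.720/-0.547; half-tol=0.250, Σhalf²=0.138052
  +D: nom +28.080 → Σnom=-5.690; wc +0.467/-0.467 → slack +1.187/-1.014; half-tol=0.467, Σhalf²=0.356141
  +E: nom +13.800 → Σnom=8.110; wc +0.230/-0.230 → slack +1.417/-1.244; half-tol=0.230, Σhalf²=0.409041
  -F: nom -5.700 → Σnom=2.410; wc +0.320/-0.045 → slack +1.737/-1.289; half-tol=0.182, Σhalf²=0.442348
  -G: nom -3.600 → Σnom=-1.190; wc +0.070/-0.140 → slack +1.807/-1.429; half-tol=0.105, Σhalf²=0.453373
  +H: nom +43.600 → Σnom=42.410; wc +0.413/-0.486 → slack +2.220/-1.915; half-tol=0.450, Σhalf²=0.655423
  +I: nom +36.790 → Σnom=79.200; wc +0.261/-0.120 → slack +2.481/-2.035; half-tol=0.191, Σhalf²=0.691713
  -J: nom -48.400 → Σnom=30.800; wc +0.430/-0.130 → slack +2.911/-2.165; half-tol=0.280, Σhalf²=0.770113
Nominal = 30.800. Worst-case = [30.800 - 2.165, 30.800 + 2.911] = [28.635, 33.711]. RSS = √0.770113 = 0.878.

nominal=30.800 wc=[28.635,33.711] rss=0.878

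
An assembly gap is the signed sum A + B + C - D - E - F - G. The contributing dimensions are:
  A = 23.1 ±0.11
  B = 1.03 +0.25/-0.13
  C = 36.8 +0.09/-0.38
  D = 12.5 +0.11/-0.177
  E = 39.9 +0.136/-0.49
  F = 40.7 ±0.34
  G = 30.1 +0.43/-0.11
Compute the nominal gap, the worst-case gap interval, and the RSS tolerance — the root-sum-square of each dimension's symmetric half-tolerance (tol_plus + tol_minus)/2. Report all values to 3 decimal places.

nominal=-62.270 wc=[-63.906,-60.703] rss=0.641

Stack each dimension's contribution:
  +A: nom +23.100 → Σnom=23.100; wc +0.110/-0.110 → slack +0.110/-0.110; half-tol=0.110, Σhalf²=0.012100
  +B: nom +1.030 → Σnom=24.130; wc +0.250/-0.130 → slack +0.360/-0.240; half-tol=0.190, Σhalf²=0.048200
  +C: nom +36.800 → Σnom=60.930; wc +0.090/-0.380 → slack +0.450/-0.620; half-tol=0.235, Σhalf²=0.103425
  -D: nom -12.500 → Σnom=48.430; wc +0.177/-0.110 → slack +0.627/-0.730; half-tol=0.143, Σhalf²=0.124017
  -E: nom -39.900 → Σnom=8.530; wc +0.490/-0.136 → slack +1.117/-0.866; half-tol=0.313, Σhalf²=0.221986
  -F: nom -40.700 → Σnom=-32.170; wc +0.340/-0.340 → slack +1.457/-1.206; half-tol=0.340, Σhalf²=0.337586
  -G: nom -30.100 → Σnom=-62.270; wc +0.110/-0.430 → slack +1.567/-1.636; half-tol=0.270, Σhalf²=0.410486
Nominal = -62.270. Worst-case = [-62.270 - 1.636, -62.270 + 1.567] = [-63.906, -60.703]. RSS = √0.410486 = 0.641.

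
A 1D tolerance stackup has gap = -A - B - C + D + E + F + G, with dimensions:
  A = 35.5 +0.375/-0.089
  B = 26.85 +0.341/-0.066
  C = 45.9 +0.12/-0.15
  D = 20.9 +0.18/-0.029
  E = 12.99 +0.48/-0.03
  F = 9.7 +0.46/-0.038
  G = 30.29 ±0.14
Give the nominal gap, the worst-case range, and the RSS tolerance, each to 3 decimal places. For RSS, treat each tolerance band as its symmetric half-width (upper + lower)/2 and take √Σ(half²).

nominal=-34.370 wc=[-35.443,-32.805] rss=0.521

Stack each dimension's contribution:
  -A: nom -35.500 → Σnom=-35.500; wc +0.089/-0.375 → slack +0.089/-0.375; half-tol=0.232, Σhalf²=0.053824
  -B: nom -26.850 → Σnom=-62.350; wc +0.066/-0.341 → slack +0.155/-0.716; half-tol=0.204, Σhalf²=0.095236
  -C: nom -45.900 → Σnom=-108.250; wc +0.150/-0.120 → slack +0.305/-0.836; half-tol=0.135, Σhalf²=0.113461
  +D: nom +20.900 → Σnom=-87.350; wc +0.180/-0.029 → slack +0.485/-0.865; half-tol=0.104, Σhalf²=0.124382
  +E: nom +12.990 → Σnom=-74.360; wc +0.480/-0.030 → slack +0.965/-0.895; half-tol=0.255, Σhalf²=0.189407
  +F: nom +9.700 → Σnom=-64.660; wc +0.460/-0.038 → slack +1.425/-0.933; half-tol=0.249, Σhalf²=0.251408
  +G: nom +30.290 → Σnom=-34.370; wc +0.140/-0.140 → slack +1.565/-1.073; half-tol=0.140, Σhalf²=0.271008
Nominal = -34.370. Worst-case = [-34.370 - 1.073, -34.370 + 1.565] = [-35.443, -32.805]. RSS = √0.271008 = 0.521.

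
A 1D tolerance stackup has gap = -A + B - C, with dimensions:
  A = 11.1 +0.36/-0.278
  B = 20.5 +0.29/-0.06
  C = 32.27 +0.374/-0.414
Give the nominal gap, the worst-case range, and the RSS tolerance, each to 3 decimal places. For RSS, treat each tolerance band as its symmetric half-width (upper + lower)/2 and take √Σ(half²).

nominal=-22.870 wc=[-23.664,-21.888] rss=0.536

Stack each dimension's contribution:
  -A: nom -11.100 → Σnom=-11.100; wc +0.278/-0.360 → slack +0.278/-0.360; half-tol=0.319, Σhalf²=0.101761
  +B: nom +20.500 → Σnom=9.400; wc +0.290/-0.060 → slack +0.568/-0.420; half-tol=0.175, Σhalf²=0.132386
  -C: nom -32.270 → Σnom=-22.870; wc +0.414/-0.374 → slack +0.982/-0.794; half-tol=0.394, Σhalf²=0.287622
Nominal = -22.870. Worst-case = [-22.870 - 0.794, -22.870 + 0.982] = [-23.664, -21.888]. RSS = √0.287622 = 0.536.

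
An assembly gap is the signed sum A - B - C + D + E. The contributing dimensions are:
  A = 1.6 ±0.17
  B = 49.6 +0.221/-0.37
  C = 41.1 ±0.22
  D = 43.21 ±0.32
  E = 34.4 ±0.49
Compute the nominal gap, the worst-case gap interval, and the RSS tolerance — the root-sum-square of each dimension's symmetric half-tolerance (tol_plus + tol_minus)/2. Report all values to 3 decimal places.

Stack each dimension's contribution:
  +A: nom +1.600 → Σnom=1.600; wc +0.170/-0.170 → slack +0.170/-0.170; half-tol=0.170, Σhalf²=0.028900
  -B: nom -49.600 → Σnom=-48.000; wc +0.370/-0.221 → slack +0.540/-0.391; half-tol=0.295, Σhalf²=0.116220
  -C: nom -41.100 → Σnom=-89.100; wc +0.220/-0.220 → slack +0.760/-0.611; half-tol=0.220, Σhalf²=0.164620
  +D: nom +43.210 → Σnom=-45.890; wc +0.320/-0.320 → slack +1.080/-0.931; half-tol=0.320, Σhalf²=0.267020
  +E: nom +34.400 → Σnom=-11.490; wc +0.490/-0.490 → slack +1.570/-1.421; half-tol=0.490, Σhalf²=0.507120
Nominal = -11.490. Worst-case = [-11.490 - 1.421, -11.490 + 1.570] = [-12.911, -9.920]. RSS = √0.507120 = 0.712.

nominal=-11.490 wc=[-12.911,-9.920] rss=0.712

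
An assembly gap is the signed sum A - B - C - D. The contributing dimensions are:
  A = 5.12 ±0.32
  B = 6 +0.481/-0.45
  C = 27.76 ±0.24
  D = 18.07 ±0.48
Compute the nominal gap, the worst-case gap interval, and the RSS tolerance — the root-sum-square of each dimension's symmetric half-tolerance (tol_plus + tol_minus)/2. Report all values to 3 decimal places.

nominal=-46.710 wc=[-48.231,-45.220] rss=0.779

Stack each dimension's contribution:
  +A: nom +5.120 → Σnom=5.120; wc +0.320/-0.320 → slack +0.320/-0.320; half-tol=0.320, Σhalf²=0.102400
  -B: nom -6.000 → Σnom=-0.880; wc +0.450/-0.481 → slack +0.770/-0.801; half-tol=0.466, Σhalf²=0.319090
  -C: nom -27.760 → Σnom=-28.640; wc +0.240/-0.240 → slack +1.010/-1.041; half-tol=0.240, Σhalf²=0.376690
  -D: nom -18.070 → Σnom=-46.710; wc +0.480/-0.480 → slack +1.490/-1.521; half-tol=0.480, Σhalf²=0.607090
Nominal = -46.710. Worst-case = [-46.710 - 1.521, -46.710 + 1.490] = [-48.231, -45.220]. RSS = √0.607090 = 0.779.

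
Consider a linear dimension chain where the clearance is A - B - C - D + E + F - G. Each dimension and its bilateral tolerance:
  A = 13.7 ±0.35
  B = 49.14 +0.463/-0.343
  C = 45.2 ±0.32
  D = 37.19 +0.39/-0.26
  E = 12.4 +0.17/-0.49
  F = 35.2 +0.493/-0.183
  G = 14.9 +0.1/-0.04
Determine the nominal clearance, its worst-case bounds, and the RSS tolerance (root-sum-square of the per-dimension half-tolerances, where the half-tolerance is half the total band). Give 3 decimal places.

nominal=-85.130 wc=[-87.426,-83.154] rss=0.849

Stack each dimension's contribution:
  +A: nom +13.700 → Σnom=13.700; wc +0.350/-0.350 → slack +0.350/-0.350; half-tol=0.350, Σhalf²=0.122500
  -B: nom -49.140 → Σnom=-35.440; wc +0.343/-0.463 → slack +0.693/-0.813; half-tol=0.403, Σhalf²=0.284909
  -C: nom -45.200 → Σnom=-80.640; wc +0.320/-0.320 → slack +1.013/-1.133; half-tol=0.320, Σhalf²=0.387309
  -D: nom -37.190 → Σnom=-117.830; wc +0.260/-0.390 → slack +1.273/-1.523; half-tol=0.325, Σhalf²=0.492934
  +E: nom +12.400 → Σnom=-105.430; wc +0.170/-0.490 → slack +1.443/-2.013; half-tol=0.330, Σhalf²=0.601834
  +F: nom +35.200 → Σnom=-70.230; wc +0.493/-0.183 → slack +1.936/-2.196; half-tol=0.338, Σhalf²=0.716078
  -G: nom -14.900 → Σnom=-85.130; wc +0.040/-0.100 → slack +1.976/-2.296; half-tol=0.070, Σhalf²=0.720978
Nominal = -85.130. Worst-case = [-85.130 - 2.296, -85.130 + 1.976] = [-87.426, -83.154]. RSS = √0.720978 = 0.849.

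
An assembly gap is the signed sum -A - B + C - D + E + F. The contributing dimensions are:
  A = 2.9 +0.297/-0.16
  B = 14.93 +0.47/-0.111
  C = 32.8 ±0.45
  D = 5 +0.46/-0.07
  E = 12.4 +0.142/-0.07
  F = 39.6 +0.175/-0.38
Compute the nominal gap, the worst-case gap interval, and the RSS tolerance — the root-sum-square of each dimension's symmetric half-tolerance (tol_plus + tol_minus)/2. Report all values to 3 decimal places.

nominal=61.970 wc=[59.843,63.078] rss=0.705

Stack each dimension's contribution:
  -A: nom -2.900 → Σnom=-2.900; wc +0.160/-0.297 → slack +0.160/-0.297; half-tol=0.228, Σhalf²=0.052212
  -B: nom -14.930 → Σnom=-17.830; wc +0.111/-0.470 → slack +0.271/-0.767; half-tol=0.290, Σhalf²=0.136602
  +C: nom +32.800 → Σnom=14.970; wc +0.450/-0.450 → slack +0.721/-1.217; half-tol=0.450, Σhalf²=0.339102
  -D: nom -5.000 → Σnom=9.970; wc +0.070/-0.460 → slack +0.791/-1.677; half-tol=0.265, Σhalf²=0.409327
  +E: nom +12.400 → Σnom=22.370; wc +0.142/-0.070 → slack +0.933/-1.747; half-tol=0.106, Σhalf²=0.420563
  +F: nom +39.600 → Σnom=61.970; wc +0.175/-0.380 → slack +1.108/-2.127; half-tol=0.277, Σhalf²=0.497570
Nominal = 61.970. Worst-case = [61.970 - 2.127, 61.970 + 1.108] = [59.843, 63.078]. RSS = √0.497570 = 0.705.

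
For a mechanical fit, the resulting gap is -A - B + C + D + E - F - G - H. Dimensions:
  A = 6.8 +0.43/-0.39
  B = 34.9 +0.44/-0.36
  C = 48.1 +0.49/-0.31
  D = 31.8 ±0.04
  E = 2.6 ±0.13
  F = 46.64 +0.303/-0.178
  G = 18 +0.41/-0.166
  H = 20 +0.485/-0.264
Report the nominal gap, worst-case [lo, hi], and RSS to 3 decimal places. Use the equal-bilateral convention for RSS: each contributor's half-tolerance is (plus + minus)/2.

nominal=-43.840 wc=[-46.388,-41.822] rss=0.887

Stack each dimension's contribution:
  -A: nom -6.800 → Σnom=-6.800; wc +0.390/-0.430 → slack +0.390/-0.430; half-tol=0.410, Σhalf²=0.168100
  -B: nom -34.900 → Σnom=-41.700; wc +0.360/-0.440 → slack +0.750/-0.870; half-tol=0.400, Σhalf²=0.328100
  +C: nom +48.100 → Σnom=6.400; wc +0.490/-0.310 → slack +1.240/-1.180; half-tol=0.400, Σhalf²=0.488100
  +D: nom +31.800 → Σnom=38.200; wc +0.040/-0.040 → slack +1.280/-1.220; half-tol=0.040, Σhalf²=0.489700
  +E: nom +2.600 → Σnom=40.800; wc +0.130/-0.130 → slack +1.410/-1.350; half-tol=0.130, Σhalf²=0.506600
  -F: nom -46.640 → Σnom=-5.840; wc +0.178/-0.303 → slack +1.588/-1.653; half-tol=0.240, Σhalf²=0.564440
  -G: nom -18.000 → Σnom=-23.840; wc +0.166/-0.410 → slack +1.754/-2.063; half-tol=0.288, Σhalf²=0.647384
  -H: nom -20.000 → Σnom=-43.840; wc +0.264/-0.485 → slack +2.018/-2.548; half-tol=0.374, Σhalf²=0.787635
Nominal = -43.840. Worst-case = [-43.840 - 2.548, -43.840 + 2.018] = [-46.388, -41.822]. RSS = √0.787635 = 0.887.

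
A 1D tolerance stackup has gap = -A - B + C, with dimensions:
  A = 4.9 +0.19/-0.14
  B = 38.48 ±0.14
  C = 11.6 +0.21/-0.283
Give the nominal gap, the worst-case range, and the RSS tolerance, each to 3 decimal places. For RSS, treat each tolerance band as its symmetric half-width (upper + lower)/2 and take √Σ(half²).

Stack each dimension's contribution:
  -A: nom -4.900 → Σnom=-4.900; wc +0.140/-0.190 → slack +0.140/-0.190; half-tol=0.165, Σhalf²=0.027225
  -B: nom -38.480 → Σnom=-43.380; wc +0.140/-0.140 → slack +0.280/-0.330; half-tol=0.140, Σhalf²=0.046825
  +C: nom +11.600 → Σnom=-31.780; wc +0.210/-0.283 → slack +0.490/-0.613; half-tol=0.246, Σhalf²=0.107587
Nominal = -31.780. Worst-case = [-31.780 - 0.613, -31.780 + 0.490] = [-32.393, -31.290]. RSS = √0.107587 = 0.328.

nominal=-31.780 wc=[-32.393,-31.290] rss=0.328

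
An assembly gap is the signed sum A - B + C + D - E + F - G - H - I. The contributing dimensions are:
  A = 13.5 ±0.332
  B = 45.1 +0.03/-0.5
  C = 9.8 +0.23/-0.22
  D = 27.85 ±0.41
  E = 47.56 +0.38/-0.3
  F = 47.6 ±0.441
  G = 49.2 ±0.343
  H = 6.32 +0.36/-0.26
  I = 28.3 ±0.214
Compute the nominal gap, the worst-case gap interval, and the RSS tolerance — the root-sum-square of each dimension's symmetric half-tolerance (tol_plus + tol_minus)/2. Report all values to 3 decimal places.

Stack each dimension's contribution:
  +A: nom +13.500 → Σnom=13.500; wc +0.332/-0.332 → slack +0.332/-0.332; half-tol=0.332, Σhalf²=0.110224
  -B: nom -45.100 → Σnom=-31.600; wc +0.500/-0.030 → slack +0.832/-0.362; half-tol=0.265, Σhalf²=0.180449
  +C: nom +9.800 → Σnom=-21.800; wc +0.230/-0.220 → slack +1.062/-0.582; half-tol=0.225, Σhalf²=0.231074
  +D: nom +27.850 → Σnom=6.050; wc +0.410/-0.410 → slack +1.472/-0.992; half-tol=0.410, Σhalf²=0.399174
  -E: nom -47.560 → Σnom=-41.510; wc +0.300/-0.380 → slack +1.772/-1.372; half-tol=0.340, Σhalf²=0.514774
  +F: nom +47.600 → Σnom=6.090; wc +0.441/-0.441 → slack +2.213/-1.813; half-tol=0.441, Σhalf²=0.709255
  -G: nom -49.200 → Σnom=-43.110; wc +0.343/-0.343 → slack +2.556/-2.156; half-tol=0.343, Σhalf²=0.826904
  -H: nom -6.320 → Σnom=-49.430; wc +0.260/-0.360 → slack +2.816/-2.516; half-tol=0.310, Σhalf²=0.923004
  -I: nom -28.300 → Σnom=-77.730; wc +0.214/-0.214 → slack +3.030/-2.730; half-tol=0.214, Σhalf²=0.968800
Nominal = -77.730. Worst-case = [-77.730 - 2.730, -77.730 + 3.030] = [-80.460, -74.700]. RSS = √0.968800 = 0.984.

nominal=-77.730 wc=[-80.460,-74.700] rss=0.984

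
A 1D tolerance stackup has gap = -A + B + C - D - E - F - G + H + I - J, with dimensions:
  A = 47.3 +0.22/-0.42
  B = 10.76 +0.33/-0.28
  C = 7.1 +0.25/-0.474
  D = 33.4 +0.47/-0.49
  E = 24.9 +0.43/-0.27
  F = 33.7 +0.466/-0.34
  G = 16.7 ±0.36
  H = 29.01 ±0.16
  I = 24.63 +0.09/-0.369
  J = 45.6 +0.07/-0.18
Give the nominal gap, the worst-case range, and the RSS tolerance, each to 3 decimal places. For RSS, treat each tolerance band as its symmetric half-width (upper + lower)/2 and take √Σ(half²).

nominal=-130.100 wc=[-133.399,-127.210] rss=1.032

Stack each dimension's contribution:
  -A: nom -47.300 → Σnom=-47.300; wc +0.420/-0.220 → slack +0.420/-0.220; half-tol=0.320, Σhalf²=0.102400
  +B: nom +10.760 → Σnom=-36.540; wc +0.330/-0.280 → slack +0.750/-0.500; half-tol=0.305, Σhalf²=0.195425
  +C: nom +7.100 → Σnom=-29.440; wc +0.250/-0.474 → slack +1.000/-0.974; half-tol=0.362, Σhalf²=0.326469
  -D: nom -33.400 → Σnom=-62.840; wc +0.490/-0.470 → slack +1.490/-1.444; half-tol=0.480, Σhalf²=0.556869
  -E: nom -24.900 → Σnom=-87.740; wc +0.270/-0.430 → slack +1.760/-1.874; half-tol=0.350, Σhalf²=0.679369
  -F: nom -33.700 → Σnom=-121.440; wc +0.340/-0.466 → slack +2.100/-2.340; half-tol=0.403, Σhalf²=0.841778
  -G: nom -16.700 → Σnom=-138.140; wc +0.360/-0.360 → slack +2.460/-2.700; half-tol=0.360, Σhalf²=0.971378
  +H: nom +29.010 → Σnom=-109.130; wc +0.160/-0.160 → slack +2.620/-2.860; half-tol=0.160, Σhalf²=0.996978
  +I: nom +24.630 → Σnom=-84.500; wc +0.090/-0.369 → slack +2.710/-3.229; half-tol=0.229, Σhalf²=1.049648
  -J: nom -45.600 → Σnom=-130.100; wc +0.180/-0.070 → slack +2.890/-3.299; half-tol=0.125, Σhalf²=1.065273
Nominal = -130.100. Worst-case = [-130.100 - 3.299, -130.100 + 2.890] = [-133.399, -127.210]. RSS = √1.065273 = 1.032.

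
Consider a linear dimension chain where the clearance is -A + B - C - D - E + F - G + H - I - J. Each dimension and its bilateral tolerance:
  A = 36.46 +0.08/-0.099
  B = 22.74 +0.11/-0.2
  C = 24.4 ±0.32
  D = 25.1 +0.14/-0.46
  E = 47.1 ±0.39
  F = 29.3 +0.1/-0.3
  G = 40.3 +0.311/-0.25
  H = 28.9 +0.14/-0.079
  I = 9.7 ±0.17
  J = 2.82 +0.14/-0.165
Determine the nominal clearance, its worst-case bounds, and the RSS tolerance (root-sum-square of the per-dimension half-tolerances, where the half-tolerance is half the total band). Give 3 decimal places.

Stack each dimension's contribution:
  -A: nom -36.460 → Σnom=-36.460; wc +0.099/-0.080 → slack +0.099/-0.080; half-tol=0.089, Σhalf²=0.008010
  +B: nom +22.740 → Σnom=-13.720; wc +0.110/-0.200 → slack +0.209/-0.280; half-tol=0.155, Σhalf²=0.032035
  -C: nom -24.400 → Σnom=-38.120; wc +0.320/-0.320 → slack +0.529/-0.600; half-tol=0.320, Σhalf²=0.134435
  -D: nom -25.100 → Σnom=-63.220; wc +0.460/-0.140 → slack +0.989/-0.740; half-tol=0.300, Σhalf²=0.224435
  -E: nom -47.100 → Σnom=-110.320; wc +0.390/-0.390 → slack +1.379/-1.130; half-tol=0.390, Σhalf²=0.376535
  +F: nom +29.300 → Σnom=-81.020; wc +0.100/-0.300 → slack +1.479/-1.430; half-tol=0.200, Σhalf²=0.416535
  -G: nom -40.300 → Σnom=-121.320; wc +0.250/-0.311 → slack +1.729/-1.741; half-tol=0.280, Σhalf²=0.495216
  +H: nom +28.900 → Σnom=-92.420; wc +0.140/-0.079 → slack +1.869/-1.820; half-tol=0.110, Σhalf²=0.507206
  -I: nom -9.700 → Σnom=-102.120; wc +0.170/-0.170 → slack +2.039/-1.990; half-tol=0.170, Σhalf²=0.536106
  -J: nom -2.820 → Σnom=-104.940; wc +0.165/-0.140 → slack +2.204/-2.130; half-tol=0.153, Σhalf²=0.559362
Nominal = -104.940. Worst-case = [-104.940 - 2.130, -104.940 + 2.204] = [-107.070, -102.736]. RSS = √0.559362 = 0.748.

nominal=-104.940 wc=[-107.070,-102.736] rss=0.748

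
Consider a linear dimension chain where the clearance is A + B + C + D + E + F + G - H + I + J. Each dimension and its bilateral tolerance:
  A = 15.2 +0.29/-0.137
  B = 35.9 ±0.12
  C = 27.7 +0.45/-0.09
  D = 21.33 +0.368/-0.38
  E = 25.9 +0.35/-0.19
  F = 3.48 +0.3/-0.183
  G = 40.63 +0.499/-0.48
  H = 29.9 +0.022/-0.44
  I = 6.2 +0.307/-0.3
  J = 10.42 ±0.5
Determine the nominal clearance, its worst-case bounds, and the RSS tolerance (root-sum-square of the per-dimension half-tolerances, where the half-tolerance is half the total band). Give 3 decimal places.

nominal=156.860 wc=[154.458,160.484] rss=1.019

Stack each dimension's contribution:
  +A: nom +15.200 → Σnom=15.200; wc +0.290/-0.137 → slack +0.290/-0.137; half-tol=0.213, Σhalf²=0.045582
  +B: nom +35.900 → Σnom=51.100; wc +0.120/-0.120 → slack +0.410/-0.257; half-tol=0.120, Σhalf²=0.059982
  +C: nom +27.700 → Σnom=78.800; wc +0.450/-0.090 → slack +0.860/-0.347; half-tol=0.270, Σhalf²=0.132882
  +D: nom +21.330 → Σnom=100.130; wc +0.368/-0.380 → slack +1.228/-0.727; half-tol=0.374, Σhalf²=0.272758
  +E: nom +25.900 → Σnom=126.030; wc +0.350/-0.190 → slack +1.578/-0.917; half-tol=0.270, Σhalf²=0.345658
  +F: nom +3.480 → Σnom=129.510; wc +0.300/-0.183 → slack +1.878/-1.100; half-tol=0.241, Σhalf²=0.403981
  +G: nom +40.630 → Σnom=170.140; wc +0.499/-0.480 → slack +2.377/-1.580; half-tol=0.489, Σhalf²=0.643591
  -H: nom -29.900 → Σnom=140.240; wc +0.440/-0.022 → slack +2.817/-1.602; half-tol=0.231, Σhalf²=0.696952
  +I: nom +6.200 → Σnom=146.440; wc +0.307/-0.300 → slack +3.124/-1.902; half-tol=0.303, Σhalf²=0.789064
  +J: nom +10.420 → Σnom=156.860; wc +0.500/-0.500 → slack +3.624/-2.402; half-tol=0.500, Σhalf²=1.039064
Nominal = 156.860. Worst-case = [156.860 - 2.402, 156.860 + 3.624] = [154.458, 160.484]. RSS = √1.039064 = 1.019.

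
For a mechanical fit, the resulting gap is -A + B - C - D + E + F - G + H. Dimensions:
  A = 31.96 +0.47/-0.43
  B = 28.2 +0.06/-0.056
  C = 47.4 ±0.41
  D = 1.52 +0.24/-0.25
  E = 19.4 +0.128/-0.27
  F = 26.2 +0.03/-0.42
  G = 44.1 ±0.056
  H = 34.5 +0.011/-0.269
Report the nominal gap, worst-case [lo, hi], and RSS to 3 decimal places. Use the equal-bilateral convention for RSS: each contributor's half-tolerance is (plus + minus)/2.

Stack each dimension's contribution:
  -A: nom -31.960 → Σnom=-31.960; wc +0.430/-0.470 → slack +0.430/-0.470; half-tol=0.450, Σhalf²=0.202500
  +B: nom +28.200 → Σnom=-3.760; wc +0.060/-0.056 → slack +0.490/-0.526; half-tol=0.058, Σhalf²=0.205864
  -C: nom -47.400 → Σnom=-51.160; wc +0.410/-0.410 → slack +0.900/-0.936; half-tol=0.410, Σhalf²=0.373964
  -D: nom -1.520 → Σnom=-52.680; wc +0.250/-0.240 → slack +1.150/-1.176; half-tol=0.245, Σhalf²=0.433989
  +E: nom +19.400 → Σnom=-33.280; wc +0.128/-0.270 → slack +1.278/-1.446; half-tol=0.199, Σhalf²=0.473590
  +F: nom +26.200 → Σnom=-7.080; wc +0.030/-0.420 → slack +1.308/-1.866; half-tol=0.225, Σhalf²=0.524215
  -G: nom -44.100 → Σnom=-51.180; wc +0.056/-0.056 → slack +1.364/-1.922; half-tol=0.056, Σhalf²=0.527351
  +H: nom +34.500 → Σnom=-16.680; wc +0.011/-0.269 → slack +1.375/-2.191; half-tol=0.140, Σhalf²=0.546951
Nominal = -16.680. Worst-case = [-16.680 - 2.191, -16.680 + 1.375] = [-18.871, -15.305]. RSS = √0.546951 = 0.740.

nominal=-16.680 wc=[-18.871,-15.305] rss=0.740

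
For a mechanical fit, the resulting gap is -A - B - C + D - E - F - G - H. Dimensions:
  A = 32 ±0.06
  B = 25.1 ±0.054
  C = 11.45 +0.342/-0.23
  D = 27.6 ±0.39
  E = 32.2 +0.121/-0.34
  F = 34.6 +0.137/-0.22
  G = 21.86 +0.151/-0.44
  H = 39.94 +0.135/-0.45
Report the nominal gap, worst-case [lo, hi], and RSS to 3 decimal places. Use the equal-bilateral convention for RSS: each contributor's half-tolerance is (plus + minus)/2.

nominal=-169.550 wc=[-170.940,-167.366] rss=0.706

Stack each dimension's contribution:
  -A: nom -32.000 → Σnom=-32.000; wc +0.060/-0.060 → slack +0.060/-0.060; half-tol=0.060, Σhalf²=0.003600
  -B: nom -25.100 → Σnom=-57.100; wc +0.054/-0.054 → slack +0.114/-0.114; half-tol=0.054, Σhalf²=0.006516
  -C: nom -11.450 → Σnom=-68.550; wc +0.230/-0.342 → slack +0.344/-0.456; half-tol=0.286, Σhalf²=0.088312
  +D: nom +27.600 → Σnom=-40.950; wc +0.390/-0.390 → slack +0.734/-0.846; half-tol=0.390, Σhalf²=0.240412
  -E: nom -32.200 → Σnom=-73.150; wc +0.340/-0.121 → slack +1.074/-0.967; half-tol=0.231, Σhalf²=0.293542
  -F: nom -34.600 → Σnom=-107.750; wc +0.220/-0.137 → slack +1.294/-1.104; half-tol=0.178, Σhalf²=0.325404
  -G: nom -21.860 → Σnom=-129.610; wc +0.440/-0.151 → slack +1.734/-1.255; half-tol=0.295, Σhalf²=0.412725
  -H: nom -39.940 → Σnom=-169.550; wc +0.450/-0.135 → slack +2.184/-1.390; half-tol=0.292, Σhalf²=0.498281
Nominal = -169.550. Worst-case = [-169.550 - 1.390, -169.550 + 2.184] = [-170.940, -167.366]. RSS = √0.498281 = 0.706.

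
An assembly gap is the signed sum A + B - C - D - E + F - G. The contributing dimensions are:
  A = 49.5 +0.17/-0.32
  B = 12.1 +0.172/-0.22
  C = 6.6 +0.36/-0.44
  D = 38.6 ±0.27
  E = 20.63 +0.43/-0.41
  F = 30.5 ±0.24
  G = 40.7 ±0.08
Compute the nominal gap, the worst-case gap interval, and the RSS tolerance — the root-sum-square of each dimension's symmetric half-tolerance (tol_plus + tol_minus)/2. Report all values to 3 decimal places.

nominal=-14.430 wc=[-16.350,-12.648] rss=0.756

Stack each dimension's contribution:
  +A: nom +49.500 → Σnom=49.500; wc +0.170/-0.320 → slack +0.170/-0.320; half-tol=0.245, Σhalf²=0.060025
  +B: nom +12.100 → Σnom=61.600; wc +0.172/-0.220 → slack +0.342/-0.540; half-tol=0.196, Σhalf²=0.098441
  -C: nom -6.600 → Σnom=55.000; wc +0.440/-0.360 → slack +0.782/-0.900; half-tol=0.400, Σhalf²=0.258441
  -D: nom -38.600 → Σnom=16.400; wc +0.270/-0.270 → slack +1.052/-1.170; half-tol=0.270, Σhalf²=0.331341
  -E: nom -20.630 → Σnom=-4.230; wc +0.410/-0.430 → slack +1.462/-1.600; half-tol=0.420, Σhalf²=0.507741
  +F: nom +30.500 → Σnom=26.270; wc +0.240/-0.240 → slack +1.702/-1.840; half-tol=0.240, Σhalf²=0.565341
  -G: nom -40.700 → Σnom=-14.430; wc +0.080/-0.080 → slack +1.782/-1.920; half-tol=0.080, Σhalf²=0.571741
Nominal = -14.430. Worst-case = [-14.430 - 1.920, -14.430 + 1.782] = [-16.350, -12.648]. RSS = √0.571741 = 0.756.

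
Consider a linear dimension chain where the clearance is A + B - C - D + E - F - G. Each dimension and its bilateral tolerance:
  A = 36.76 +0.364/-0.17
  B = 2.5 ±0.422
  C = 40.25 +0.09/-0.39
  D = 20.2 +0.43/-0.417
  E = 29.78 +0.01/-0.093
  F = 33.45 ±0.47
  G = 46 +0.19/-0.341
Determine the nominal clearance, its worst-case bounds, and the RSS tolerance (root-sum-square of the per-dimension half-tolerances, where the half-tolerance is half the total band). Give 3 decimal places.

nominal=-70.860 wc=[-72.725,-68.446] rss=0.883

Stack each dimension's contribution:
  +A: nom +36.760 → Σnom=36.760; wc +0.364/-0.170 → slack +0.364/-0.170; half-tol=0.267, Σhalf²=0.071289
  +B: nom +2.500 → Σnom=39.260; wc +0.422/-0.422 → slack +0.786/-0.592; half-tol=0.422, Σhalf²=0.249373
  -C: nom -40.250 → Σnom=-0.990; wc +0.390/-0.090 → slack +1.176/-0.682; half-tol=0.240, Σhalf²=0.306973
  -D: nom -20.200 → Σnom=-21.190; wc +0.417/-0.430 → slack +1.593/-1.112; half-tol=0.423, Σhalf²=0.486325
  +E: nom +29.780 → Σnom=8.590; wc +0.010/-0.093 → slack +1.603/-1.205; half-tol=0.051, Σhalf²=0.488978
  -F: nom -33.450 → Σnom=-24.860; wc +0.470/-0.470 → slack +2.073/-1.675; half-tol=0.470, Σhalf²=0.709877
  -G: nom -46.000 → Σnom=-70.860; wc +0.341/-0.190 → slack +2.414/-1.865; half-tol=0.266, Σhalf²=0.780368
Nominal = -70.860. Worst-case = [-70.860 - 1.865, -70.860 + 2.414] = [-72.725, -68.446]. RSS = √0.780368 = 0.883.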